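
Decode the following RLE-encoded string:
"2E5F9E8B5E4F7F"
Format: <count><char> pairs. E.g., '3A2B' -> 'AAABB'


Expanding each <count><char> pair:
  2E -> 'EE'
  5F -> 'FFFFF'
  9E -> 'EEEEEEEEE'
  8B -> 'BBBBBBBB'
  5E -> 'EEEEE'
  4F -> 'FFFF'
  7F -> 'FFFFFFF'

Decoded = EEFFFFFEEEEEEEEEBBBBBBBBEEEEEFFFFFFFFFFF


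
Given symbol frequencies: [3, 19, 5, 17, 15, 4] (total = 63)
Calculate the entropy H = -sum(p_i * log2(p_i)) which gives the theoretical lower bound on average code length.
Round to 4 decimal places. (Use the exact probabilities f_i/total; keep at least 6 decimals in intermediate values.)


Per-symbol terms -p_i * log2(p_i) with p_i = f_i/63:
  p = 3/63 = 0.047619: log2(p) = -4.392317, -p*log2(p) = 0.209158
  p = 19/63 = 0.301587: log2(p) = -1.729352, -p*log2(p) = 0.521551
  p = 5/63 = 0.079365: log2(p) = -3.655352, -p*log2(p) = 0.290107
  p = 17/63 = 0.269841: log2(p) = -1.889817, -p*log2(p) = 0.509951
  p = 15/63 = 0.238095: log2(p) = -2.070389, -p*log2(p) = 0.492950
  p = 4/63 = 0.063492: log2(p) = -3.977280, -p*log2(p) = 0.252526
H = 0.209158 + 0.521551 + 0.290107 + 0.509951 + 0.492950 + 0.252526 = 2.276243

H = 2.2762 bits/symbol


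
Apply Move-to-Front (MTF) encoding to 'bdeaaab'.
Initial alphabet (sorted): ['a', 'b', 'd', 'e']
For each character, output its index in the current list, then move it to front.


MTF encoding:
'b': index 1 in ['a', 'b', 'd', 'e'] -> ['b', 'a', 'd', 'e']
'd': index 2 in ['b', 'a', 'd', 'e'] -> ['d', 'b', 'a', 'e']
'e': index 3 in ['d', 'b', 'a', 'e'] -> ['e', 'd', 'b', 'a']
'a': index 3 in ['e', 'd', 'b', 'a'] -> ['a', 'e', 'd', 'b']
'a': index 0 in ['a', 'e', 'd', 'b'] -> ['a', 'e', 'd', 'b']
'a': index 0 in ['a', 'e', 'd', 'b'] -> ['a', 'e', 'd', 'b']
'b': index 3 in ['a', 'e', 'd', 'b'] -> ['b', 'a', 'e', 'd']


Output: [1, 2, 3, 3, 0, 0, 3]


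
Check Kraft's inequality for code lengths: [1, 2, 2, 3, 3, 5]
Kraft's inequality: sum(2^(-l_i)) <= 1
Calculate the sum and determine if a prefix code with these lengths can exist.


Sum = 2^(-1) + 2^(-2) + 2^(-2) + 2^(-3) + 2^(-3) + 2^(-5)
    = 0.5 + 0.25 + 0.25 + 0.125 + 0.125 + 0.03125
    = 41/32 = 1.28125
Since 1.28125 > 1, Kraft's inequality is NOT satisfied.
A prefix code with these lengths CANNOT exist.

Kraft sum = 1.28125. Not satisfied.


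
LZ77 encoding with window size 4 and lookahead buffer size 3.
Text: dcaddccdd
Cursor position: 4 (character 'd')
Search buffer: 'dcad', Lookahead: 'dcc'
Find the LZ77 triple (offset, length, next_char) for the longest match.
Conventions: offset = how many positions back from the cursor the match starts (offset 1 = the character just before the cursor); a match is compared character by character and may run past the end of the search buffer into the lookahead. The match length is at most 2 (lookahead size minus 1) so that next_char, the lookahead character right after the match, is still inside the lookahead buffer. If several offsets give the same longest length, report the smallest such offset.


Try each offset into the search buffer:
  offset=1 (pos 3, char 'd'): match length 1
  offset=2 (pos 2, char 'a'): match length 0
  offset=3 (pos 1, char 'c'): match length 0
  offset=4 (pos 0, char 'd'): match length 2
Longest match has length 2 at offset 4.
next_char = character at position 4 + 2 = 6 -> 'c'

Best match: offset=4, length=2 (matching 'dc' starting at position 0)
LZ77 triple: (4, 2, 'c')


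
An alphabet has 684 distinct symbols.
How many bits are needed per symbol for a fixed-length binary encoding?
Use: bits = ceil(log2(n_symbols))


log2(684) = 9.4179
Bracket: 2^9 = 512 < 684 <= 2^10 = 1024
So ceil(log2(684)) = 10

bits = ceil(log2(684)) = ceil(9.4179) = 10 bits


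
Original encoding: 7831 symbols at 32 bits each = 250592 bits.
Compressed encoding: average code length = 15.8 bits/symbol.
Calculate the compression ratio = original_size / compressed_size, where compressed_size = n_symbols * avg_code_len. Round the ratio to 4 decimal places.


original_size = n_symbols * orig_bits = 7831 * 32 = 250592 bits
compressed_size = n_symbols * avg_code_len = 7831 * 15.8 = 123729.8 bits
ratio = original_size / compressed_size = 250592 / 123729.8 = 2.0253

Compression ratio = 2.0253


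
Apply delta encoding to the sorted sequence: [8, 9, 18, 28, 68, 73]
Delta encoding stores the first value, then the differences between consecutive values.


First value: 8
Deltas:
  9 - 8 = 1
  18 - 9 = 9
  28 - 18 = 10
  68 - 28 = 40
  73 - 68 = 5


Delta encoded: [8, 1, 9, 10, 40, 5]


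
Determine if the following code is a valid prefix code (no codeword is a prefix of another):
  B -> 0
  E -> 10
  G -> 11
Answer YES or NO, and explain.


Checking each pair (does one codeword prefix another?):
  B='0' vs E='10': no prefix
  B='0' vs G='11': no prefix
  E='10' vs B='0': no prefix
  E='10' vs G='11': no prefix
  G='11' vs B='0': no prefix
  G='11' vs E='10': no prefix
No violation found over all pairs.

YES -- this is a valid prefix code. No codeword is a prefix of any other codeword.


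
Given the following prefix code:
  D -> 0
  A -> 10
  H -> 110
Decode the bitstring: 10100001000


Decoding step by step:
Bits 10 -> A
Bits 10 -> A
Bits 0 -> D
Bits 0 -> D
Bits 0 -> D
Bits 10 -> A
Bits 0 -> D
Bits 0 -> D


Decoded message: AADDDADD


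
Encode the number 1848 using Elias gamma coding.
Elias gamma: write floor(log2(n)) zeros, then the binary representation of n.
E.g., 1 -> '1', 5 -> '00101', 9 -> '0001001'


num_bits = floor(log2(1848)) + 1 = 11
leading_zeros = num_bits - 1 = 10
binary(1848) = 11100111000

Elias gamma(1848) = '0000000000' + '11100111000' = 000000000011100111000 (21 bits)


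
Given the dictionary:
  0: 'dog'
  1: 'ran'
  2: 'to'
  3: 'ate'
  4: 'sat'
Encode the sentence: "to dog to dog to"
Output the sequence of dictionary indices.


Look up each word in the dictionary:
  'to' -> 2
  'dog' -> 0
  'to' -> 2
  'dog' -> 0
  'to' -> 2

Encoded: [2, 0, 2, 0, 2]


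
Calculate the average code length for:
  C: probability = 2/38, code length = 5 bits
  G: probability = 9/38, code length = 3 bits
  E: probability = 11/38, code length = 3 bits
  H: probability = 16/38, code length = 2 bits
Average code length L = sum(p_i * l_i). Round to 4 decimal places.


Weighted contributions p_i * l_i:
  C: (2/38) * 5 = 10/38
  G: (9/38) * 3 = 27/38
  E: (11/38) * 3 = 33/38
  H: (16/38) * 2 = 32/38
Sum = (10 + 27 + 33 + 32)/38 = 102/38

L = 102/38 = 2.6842 bits/symbol


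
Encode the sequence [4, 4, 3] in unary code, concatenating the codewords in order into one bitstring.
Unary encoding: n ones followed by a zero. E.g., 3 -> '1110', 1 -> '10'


Encode each number as n ones followed by a terminating 0:
  4 -> 11110 (5 bits)
  4 -> 11110 (5 bits)
  3 -> 1110 (4 bits)
Total length = 5 + 5 + 4 = 14 bits.

Unary([4, 4, 3]) = 11110111101110 (14 bits)


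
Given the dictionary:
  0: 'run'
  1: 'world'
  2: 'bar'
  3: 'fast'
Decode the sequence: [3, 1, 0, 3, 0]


Look up each index in the dictionary:
  3 -> 'fast'
  1 -> 'world'
  0 -> 'run'
  3 -> 'fast'
  0 -> 'run'

Decoded: "fast world run fast run"


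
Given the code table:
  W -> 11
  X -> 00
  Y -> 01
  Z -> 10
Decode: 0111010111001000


Decoding:
01 -> Y
11 -> W
01 -> Y
01 -> Y
11 -> W
00 -> X
10 -> Z
00 -> X


Result: YWYYWXZX


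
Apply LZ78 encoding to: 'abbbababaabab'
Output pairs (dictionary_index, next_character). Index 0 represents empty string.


LZ78 encoding steps:
Dictionary: {0: ''}
Step 1: w='' (idx 0), next='a' -> output (0, 'a'), add 'a' as idx 1
Step 2: w='' (idx 0), next='b' -> output (0, 'b'), add 'b' as idx 2
Step 3: w='b' (idx 2), next='b' -> output (2, 'b'), add 'bb' as idx 3
Step 4: w='a' (idx 1), next='b' -> output (1, 'b'), add 'ab' as idx 4
Step 5: w='ab' (idx 4), next='a' -> output (4, 'a'), add 'aba' as idx 5
Step 6: w='aba' (idx 5), next='b' -> output (5, 'b'), add 'abab' as idx 6


Encoded: [(0, 'a'), (0, 'b'), (2, 'b'), (1, 'b'), (4, 'a'), (5, 'b')]


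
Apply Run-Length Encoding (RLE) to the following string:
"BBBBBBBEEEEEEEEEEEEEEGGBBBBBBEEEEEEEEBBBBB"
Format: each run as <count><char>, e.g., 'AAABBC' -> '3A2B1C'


Scanning runs left to right:
  i=0: run of 'B' x 7 -> '7B'
  i=7: run of 'E' x 14 -> '14E'
  i=21: run of 'G' x 2 -> '2G'
  i=23: run of 'B' x 6 -> '6B'
  i=29: run of 'E' x 8 -> '8E'
  i=37: run of 'B' x 5 -> '5B'

RLE = 7B14E2G6B8E5B


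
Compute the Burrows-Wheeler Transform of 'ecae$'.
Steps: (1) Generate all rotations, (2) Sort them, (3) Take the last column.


Rotations (sorted):
  0: $ecae -> last char: e
  1: ae$ec -> last char: c
  2: cae$e -> last char: e
  3: e$eca -> last char: a
  4: ecae$ -> last char: $


BWT = ecea$


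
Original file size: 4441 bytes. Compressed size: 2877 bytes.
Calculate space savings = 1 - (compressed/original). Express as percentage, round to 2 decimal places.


ratio = compressed/original = 2877/4441 = 0.647827
savings = 1 - ratio = 1 - 0.647827 = 0.352173
as a percentage: 0.352173 * 100 = 35.22%

Space savings = 1 - 2877/4441 = 35.22%


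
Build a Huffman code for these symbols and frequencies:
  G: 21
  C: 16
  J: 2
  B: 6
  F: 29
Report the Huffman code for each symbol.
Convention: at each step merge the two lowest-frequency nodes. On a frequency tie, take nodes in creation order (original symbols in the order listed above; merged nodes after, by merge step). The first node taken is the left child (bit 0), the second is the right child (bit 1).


Huffman tree construction:
Step 1: Merge J(2) + B(6) = 8
Step 2: Merge (J+B)(8) + C(16) = 24
Step 3: Merge G(21) + ((J+B)+C)(24) = 45
Step 4: Merge F(29) + (G+((J+B)+C))(45) = 74
Read each symbol's code off the tree from the root (left child = 0, right child = 1).

Codes:
  G: 10 (length 2)
  C: 111 (length 3)
  J: 1100 (length 4)
  B: 1101 (length 4)
  F: 0 (length 1)
Average code length: 151/74 = 2.0405 bits/symbol


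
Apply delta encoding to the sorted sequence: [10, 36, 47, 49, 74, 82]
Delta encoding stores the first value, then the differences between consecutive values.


First value: 10
Deltas:
  36 - 10 = 26
  47 - 36 = 11
  49 - 47 = 2
  74 - 49 = 25
  82 - 74 = 8


Delta encoded: [10, 26, 11, 2, 25, 8]


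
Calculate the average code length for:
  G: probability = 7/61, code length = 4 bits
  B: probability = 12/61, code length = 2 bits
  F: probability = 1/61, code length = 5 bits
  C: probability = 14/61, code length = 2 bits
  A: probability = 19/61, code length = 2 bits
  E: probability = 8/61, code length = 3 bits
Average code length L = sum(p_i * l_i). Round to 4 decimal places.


Weighted contributions p_i * l_i:
  G: (7/61) * 4 = 28/61
  B: (12/61) * 2 = 24/61
  F: (1/61) * 5 = 5/61
  C: (14/61) * 2 = 28/61
  A: (19/61) * 2 = 38/61
  E: (8/61) * 3 = 24/61
Sum = (28 + 24 + 5 + 28 + 38 + 24)/61 = 147/61

L = 147/61 = 2.4098 bits/symbol


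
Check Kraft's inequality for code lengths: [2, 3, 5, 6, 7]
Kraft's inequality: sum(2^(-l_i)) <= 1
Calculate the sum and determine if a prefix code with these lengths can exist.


Sum = 2^(-2) + 2^(-3) + 2^(-5) + 2^(-6) + 2^(-7)
    = 0.25 + 0.125 + 0.03125 + 0.015625 + 0.0078125
    = 55/128 = 0.4296875
Since 0.4296875 <= 1, Kraft's inequality IS satisfied.
A prefix code with these lengths CAN exist.

Kraft sum = 0.4296875. Satisfied.


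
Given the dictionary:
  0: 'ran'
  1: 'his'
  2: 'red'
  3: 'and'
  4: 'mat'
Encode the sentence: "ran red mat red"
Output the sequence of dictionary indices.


Look up each word in the dictionary:
  'ran' -> 0
  'red' -> 2
  'mat' -> 4
  'red' -> 2

Encoded: [0, 2, 4, 2]


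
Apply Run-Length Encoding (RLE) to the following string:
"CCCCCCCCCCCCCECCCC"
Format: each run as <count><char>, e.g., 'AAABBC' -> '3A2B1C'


Scanning runs left to right:
  i=0: run of 'C' x 13 -> '13C'
  i=13: run of 'E' x 1 -> '1E'
  i=14: run of 'C' x 4 -> '4C'

RLE = 13C1E4C


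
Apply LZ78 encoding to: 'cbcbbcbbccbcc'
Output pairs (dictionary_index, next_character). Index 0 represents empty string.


LZ78 encoding steps:
Dictionary: {0: ''}
Step 1: w='' (idx 0), next='c' -> output (0, 'c'), add 'c' as idx 1
Step 2: w='' (idx 0), next='b' -> output (0, 'b'), add 'b' as idx 2
Step 3: w='c' (idx 1), next='b' -> output (1, 'b'), add 'cb' as idx 3
Step 4: w='b' (idx 2), next='c' -> output (2, 'c'), add 'bc' as idx 4
Step 5: w='b' (idx 2), next='b' -> output (2, 'b'), add 'bb' as idx 5
Step 6: w='c' (idx 1), next='c' -> output (1, 'c'), add 'cc' as idx 6
Step 7: w='bc' (idx 4), next='c' -> output (4, 'c'), add 'bcc' as idx 7


Encoded: [(0, 'c'), (0, 'b'), (1, 'b'), (2, 'c'), (2, 'b'), (1, 'c'), (4, 'c')]


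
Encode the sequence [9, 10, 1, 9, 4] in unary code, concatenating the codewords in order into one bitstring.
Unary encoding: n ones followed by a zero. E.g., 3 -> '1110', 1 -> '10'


Encode each number as n ones followed by a terminating 0:
  9 -> 1111111110 (10 bits)
  10 -> 11111111110 (11 bits)
  1 -> 10 (2 bits)
  9 -> 1111111110 (10 bits)
  4 -> 11110 (5 bits)
Total length = 10 + 11 + 2 + 10 + 5 = 38 bits.

Unary([9, 10, 1, 9, 4]) = 11111111101111111111010111111111011110 (38 bits)


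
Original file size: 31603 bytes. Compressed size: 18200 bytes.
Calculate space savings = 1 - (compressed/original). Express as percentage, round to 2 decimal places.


ratio = compressed/original = 18200/31603 = 0.575895
savings = 1 - ratio = 1 - 0.575895 = 0.424105
as a percentage: 0.424105 * 100 = 42.41%

Space savings = 1 - 18200/31603 = 42.41%


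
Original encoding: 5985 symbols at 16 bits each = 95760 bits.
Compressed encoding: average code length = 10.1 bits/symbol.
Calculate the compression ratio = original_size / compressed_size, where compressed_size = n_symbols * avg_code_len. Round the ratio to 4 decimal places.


original_size = n_symbols * orig_bits = 5985 * 16 = 95760 bits
compressed_size = n_symbols * avg_code_len = 5985 * 10.1 = 60448.5 bits
ratio = original_size / compressed_size = 95760 / 60448.5 = 1.5842

Compression ratio = 1.5842


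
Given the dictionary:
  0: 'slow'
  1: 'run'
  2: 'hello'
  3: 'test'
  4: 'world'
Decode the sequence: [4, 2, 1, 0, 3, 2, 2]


Look up each index in the dictionary:
  4 -> 'world'
  2 -> 'hello'
  1 -> 'run'
  0 -> 'slow'
  3 -> 'test'
  2 -> 'hello'
  2 -> 'hello'

Decoded: "world hello run slow test hello hello"


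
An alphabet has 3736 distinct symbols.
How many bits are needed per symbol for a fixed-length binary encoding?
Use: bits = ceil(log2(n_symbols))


log2(3736) = 11.8673
Bracket: 2^11 = 2048 < 3736 <= 2^12 = 4096
So ceil(log2(3736)) = 12

bits = ceil(log2(3736)) = ceil(11.8673) = 12 bits


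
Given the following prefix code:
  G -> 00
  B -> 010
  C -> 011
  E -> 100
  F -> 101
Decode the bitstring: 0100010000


Decoding step by step:
Bits 010 -> B
Bits 00 -> G
Bits 100 -> E
Bits 00 -> G


Decoded message: BGEG


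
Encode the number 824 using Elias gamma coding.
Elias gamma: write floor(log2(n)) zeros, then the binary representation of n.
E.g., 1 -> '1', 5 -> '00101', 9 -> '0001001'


num_bits = floor(log2(824)) + 1 = 10
leading_zeros = num_bits - 1 = 9
binary(824) = 1100111000

Elias gamma(824) = '000000000' + '1100111000' = 0000000001100111000 (19 bits)


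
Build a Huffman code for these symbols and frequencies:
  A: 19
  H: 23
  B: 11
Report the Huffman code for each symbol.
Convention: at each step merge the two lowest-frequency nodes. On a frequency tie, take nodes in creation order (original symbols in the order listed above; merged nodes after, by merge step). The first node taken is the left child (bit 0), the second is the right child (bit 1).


Huffman tree construction:
Step 1: Merge B(11) + A(19) = 30
Step 2: Merge H(23) + (B+A)(30) = 53
Read each symbol's code off the tree from the root (left child = 0, right child = 1).

Codes:
  A: 11 (length 2)
  H: 0 (length 1)
  B: 10 (length 2)
Average code length: 83/53 = 1.5660 bits/symbol


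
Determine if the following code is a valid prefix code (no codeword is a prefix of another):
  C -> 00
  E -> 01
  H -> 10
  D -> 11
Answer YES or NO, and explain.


Checking each pair (does one codeword prefix another?):
  C='00' vs E='01': no prefix
  C='00' vs H='10': no prefix
  C='00' vs D='11': no prefix
  E='01' vs C='00': no prefix
  E='01' vs H='10': no prefix
  E='01' vs D='11': no prefix
  H='10' vs C='00': no prefix
  H='10' vs E='01': no prefix
  H='10' vs D='11': no prefix
  D='11' vs C='00': no prefix
  D='11' vs E='01': no prefix
  D='11' vs H='10': no prefix
No violation found over all pairs.

YES -- this is a valid prefix code. No codeword is a prefix of any other codeword.


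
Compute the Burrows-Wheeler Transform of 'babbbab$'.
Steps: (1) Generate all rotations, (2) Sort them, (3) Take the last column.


Rotations (sorted):
  0: $babbbab -> last char: b
  1: ab$babbb -> last char: b
  2: abbbab$b -> last char: b
  3: b$babbba -> last char: a
  4: bab$babb -> last char: b
  5: babbbab$ -> last char: $
  6: bbab$bab -> last char: b
  7: bbbab$ba -> last char: a


BWT = bbbab$ba


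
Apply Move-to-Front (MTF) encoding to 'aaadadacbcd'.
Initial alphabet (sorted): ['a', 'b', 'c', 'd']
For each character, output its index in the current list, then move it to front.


MTF encoding:
'a': index 0 in ['a', 'b', 'c', 'd'] -> ['a', 'b', 'c', 'd']
'a': index 0 in ['a', 'b', 'c', 'd'] -> ['a', 'b', 'c', 'd']
'a': index 0 in ['a', 'b', 'c', 'd'] -> ['a', 'b', 'c', 'd']
'd': index 3 in ['a', 'b', 'c', 'd'] -> ['d', 'a', 'b', 'c']
'a': index 1 in ['d', 'a', 'b', 'c'] -> ['a', 'd', 'b', 'c']
'd': index 1 in ['a', 'd', 'b', 'c'] -> ['d', 'a', 'b', 'c']
'a': index 1 in ['d', 'a', 'b', 'c'] -> ['a', 'd', 'b', 'c']
'c': index 3 in ['a', 'd', 'b', 'c'] -> ['c', 'a', 'd', 'b']
'b': index 3 in ['c', 'a', 'd', 'b'] -> ['b', 'c', 'a', 'd']
'c': index 1 in ['b', 'c', 'a', 'd'] -> ['c', 'b', 'a', 'd']
'd': index 3 in ['c', 'b', 'a', 'd'] -> ['d', 'c', 'b', 'a']


Output: [0, 0, 0, 3, 1, 1, 1, 3, 3, 1, 3]


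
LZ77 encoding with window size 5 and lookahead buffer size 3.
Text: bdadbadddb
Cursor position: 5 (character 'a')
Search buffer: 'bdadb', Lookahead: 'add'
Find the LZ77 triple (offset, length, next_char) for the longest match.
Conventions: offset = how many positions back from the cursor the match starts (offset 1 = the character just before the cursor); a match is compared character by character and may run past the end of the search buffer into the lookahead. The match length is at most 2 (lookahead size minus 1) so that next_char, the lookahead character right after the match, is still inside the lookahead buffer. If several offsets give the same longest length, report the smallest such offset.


Try each offset into the search buffer:
  offset=1 (pos 4, char 'b'): match length 0
  offset=2 (pos 3, char 'd'): match length 0
  offset=3 (pos 2, char 'a'): match length 2
  offset=4 (pos 1, char 'd'): match length 0
  offset=5 (pos 0, char 'b'): match length 0
Longest match has length 2 at offset 3.
next_char = character at position 5 + 2 = 7 -> 'd'

Best match: offset=3, length=2 (matching 'ad' starting at position 2)
LZ77 triple: (3, 2, 'd')


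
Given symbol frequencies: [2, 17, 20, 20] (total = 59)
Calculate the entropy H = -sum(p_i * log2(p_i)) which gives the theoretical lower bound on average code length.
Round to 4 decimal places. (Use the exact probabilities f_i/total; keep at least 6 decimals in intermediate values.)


Per-symbol terms -p_i * log2(p_i) with p_i = f_i/59:
  p = 2/59 = 0.033898: log2(p) = -4.882643, -p*log2(p) = 0.165513
  p = 17/59 = 0.288136: log2(p) = -1.795180, -p*log2(p) = 0.517255
  p = 20/59 = 0.338983: log2(p) = -1.560715, -p*log2(p) = 0.529056
  p = 20/59 = 0.338983: log2(p) = -1.560715, -p*log2(p) = 0.529056
H = 0.165513 + 0.517255 + 0.529056 + 0.529056 = 1.740880

H = 1.7409 bits/symbol


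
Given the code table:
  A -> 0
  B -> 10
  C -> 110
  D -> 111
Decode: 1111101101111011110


Decoding:
111 -> D
110 -> C
110 -> C
111 -> D
10 -> B
111 -> D
10 -> B


Result: DCCDBDB


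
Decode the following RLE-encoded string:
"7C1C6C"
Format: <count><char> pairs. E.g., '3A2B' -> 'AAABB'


Expanding each <count><char> pair:
  7C -> 'CCCCCCC'
  1C -> 'C'
  6C -> 'CCCCCC'

Decoded = CCCCCCCCCCCCCC


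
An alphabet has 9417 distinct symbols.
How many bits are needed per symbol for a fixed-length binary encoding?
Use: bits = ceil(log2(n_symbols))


log2(9417) = 13.2011
Bracket: 2^13 = 8192 < 9417 <= 2^14 = 16384
So ceil(log2(9417)) = 14

bits = ceil(log2(9417)) = ceil(13.2011) = 14 bits


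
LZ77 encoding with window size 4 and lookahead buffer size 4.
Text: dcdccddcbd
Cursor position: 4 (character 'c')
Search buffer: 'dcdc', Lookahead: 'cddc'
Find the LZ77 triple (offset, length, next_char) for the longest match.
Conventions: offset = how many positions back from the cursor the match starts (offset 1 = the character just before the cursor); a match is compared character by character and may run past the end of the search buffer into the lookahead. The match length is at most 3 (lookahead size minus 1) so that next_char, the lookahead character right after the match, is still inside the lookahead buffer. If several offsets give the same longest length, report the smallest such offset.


Try each offset into the search buffer:
  offset=1 (pos 3, char 'c'): match length 1
  offset=2 (pos 2, char 'd'): match length 0
  offset=3 (pos 1, char 'c'): match length 2
  offset=4 (pos 0, char 'd'): match length 0
Longest match has length 2 at offset 3.
next_char = character at position 4 + 2 = 6 -> 'd'

Best match: offset=3, length=2 (matching 'cd' starting at position 1)
LZ77 triple: (3, 2, 'd')


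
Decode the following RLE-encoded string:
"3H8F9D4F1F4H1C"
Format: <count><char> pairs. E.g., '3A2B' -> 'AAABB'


Expanding each <count><char> pair:
  3H -> 'HHH'
  8F -> 'FFFFFFFF'
  9D -> 'DDDDDDDDD'
  4F -> 'FFFF'
  1F -> 'F'
  4H -> 'HHHH'
  1C -> 'C'

Decoded = HHHFFFFFFFFDDDDDDDDDFFFFFHHHHC


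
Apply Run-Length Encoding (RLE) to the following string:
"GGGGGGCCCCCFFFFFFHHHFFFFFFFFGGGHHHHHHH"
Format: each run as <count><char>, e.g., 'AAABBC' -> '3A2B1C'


Scanning runs left to right:
  i=0: run of 'G' x 6 -> '6G'
  i=6: run of 'C' x 5 -> '5C'
  i=11: run of 'F' x 6 -> '6F'
  i=17: run of 'H' x 3 -> '3H'
  i=20: run of 'F' x 8 -> '8F'
  i=28: run of 'G' x 3 -> '3G'
  i=31: run of 'H' x 7 -> '7H'

RLE = 6G5C6F3H8F3G7H


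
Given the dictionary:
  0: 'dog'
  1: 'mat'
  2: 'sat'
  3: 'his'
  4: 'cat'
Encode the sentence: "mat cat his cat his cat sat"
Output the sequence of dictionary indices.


Look up each word in the dictionary:
  'mat' -> 1
  'cat' -> 4
  'his' -> 3
  'cat' -> 4
  'his' -> 3
  'cat' -> 4
  'sat' -> 2

Encoded: [1, 4, 3, 4, 3, 4, 2]


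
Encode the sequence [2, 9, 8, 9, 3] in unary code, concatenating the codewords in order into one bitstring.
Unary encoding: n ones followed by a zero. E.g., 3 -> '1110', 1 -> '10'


Encode each number as n ones followed by a terminating 0:
  2 -> 110 (3 bits)
  9 -> 1111111110 (10 bits)
  8 -> 111111110 (9 bits)
  9 -> 1111111110 (10 bits)
  3 -> 1110 (4 bits)
Total length = 3 + 10 + 9 + 10 + 4 = 36 bits.

Unary([2, 9, 8, 9, 3]) = 110111111111011111111011111111101110 (36 bits)


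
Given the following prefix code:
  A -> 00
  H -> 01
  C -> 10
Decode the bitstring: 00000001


Decoding step by step:
Bits 00 -> A
Bits 00 -> A
Bits 00 -> A
Bits 01 -> H


Decoded message: AAAH


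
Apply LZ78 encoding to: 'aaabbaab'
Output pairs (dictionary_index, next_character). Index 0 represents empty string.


LZ78 encoding steps:
Dictionary: {0: ''}
Step 1: w='' (idx 0), next='a' -> output (0, 'a'), add 'a' as idx 1
Step 2: w='a' (idx 1), next='a' -> output (1, 'a'), add 'aa' as idx 2
Step 3: w='' (idx 0), next='b' -> output (0, 'b'), add 'b' as idx 3
Step 4: w='b' (idx 3), next='a' -> output (3, 'a'), add 'ba' as idx 4
Step 5: w='a' (idx 1), next='b' -> output (1, 'b'), add 'ab' as idx 5


Encoded: [(0, 'a'), (1, 'a'), (0, 'b'), (3, 'a'), (1, 'b')]


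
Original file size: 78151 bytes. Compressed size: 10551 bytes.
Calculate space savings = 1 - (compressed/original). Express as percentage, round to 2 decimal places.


ratio = compressed/original = 10551/78151 = 0.135008
savings = 1 - ratio = 1 - 0.135008 = 0.864992
as a percentage: 0.864992 * 100 = 86.5%

Space savings = 1 - 10551/78151 = 86.5%


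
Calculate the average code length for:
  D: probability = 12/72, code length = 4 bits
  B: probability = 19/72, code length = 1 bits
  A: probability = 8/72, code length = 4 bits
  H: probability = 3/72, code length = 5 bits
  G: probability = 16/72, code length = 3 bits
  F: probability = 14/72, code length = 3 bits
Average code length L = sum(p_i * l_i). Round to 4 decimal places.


Weighted contributions p_i * l_i:
  D: (12/72) * 4 = 48/72
  B: (19/72) * 1 = 19/72
  A: (8/72) * 4 = 32/72
  H: (3/72) * 5 = 15/72
  G: (16/72) * 3 = 48/72
  F: (14/72) * 3 = 42/72
Sum = (48 + 19 + 32 + 15 + 48 + 42)/72 = 204/72

L = 204/72 = 2.8333 bits/symbol


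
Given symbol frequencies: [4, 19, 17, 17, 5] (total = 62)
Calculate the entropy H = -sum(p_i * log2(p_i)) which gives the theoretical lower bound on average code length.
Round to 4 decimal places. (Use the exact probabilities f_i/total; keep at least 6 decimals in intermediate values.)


Per-symbol terms -p_i * log2(p_i) with p_i = f_i/62:
  p = 4/62 = 0.064516: log2(p) = -3.954196, -p*log2(p) = 0.255109
  p = 19/62 = 0.306452: log2(p) = -1.706269, -p*log2(p) = 0.522889
  p = 17/62 = 0.274194: log2(p) = -1.866733, -p*log2(p) = 0.511846
  p = 17/62 = 0.274194: log2(p) = -1.866733, -p*log2(p) = 0.511846
  p = 5/62 = 0.080645: log2(p) = -3.632268, -p*log2(p) = 0.292925
H = 0.255109 + 0.522889 + 0.511846 + 0.511846 + 0.292925 = 2.094615

H = 2.0946 bits/symbol


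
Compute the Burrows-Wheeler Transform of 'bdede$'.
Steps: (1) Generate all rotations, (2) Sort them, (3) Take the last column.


Rotations (sorted):
  0: $bdede -> last char: e
  1: bdede$ -> last char: $
  2: de$bde -> last char: e
  3: dede$b -> last char: b
  4: e$bded -> last char: d
  5: ede$bd -> last char: d


BWT = e$ebdd


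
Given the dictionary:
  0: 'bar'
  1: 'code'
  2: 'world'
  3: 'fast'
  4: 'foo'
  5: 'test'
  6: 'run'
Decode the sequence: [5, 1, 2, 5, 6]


Look up each index in the dictionary:
  5 -> 'test'
  1 -> 'code'
  2 -> 'world'
  5 -> 'test'
  6 -> 'run'

Decoded: "test code world test run"


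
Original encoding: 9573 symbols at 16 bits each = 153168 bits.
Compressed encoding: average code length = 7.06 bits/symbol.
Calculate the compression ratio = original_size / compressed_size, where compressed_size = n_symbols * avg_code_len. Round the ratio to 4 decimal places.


original_size = n_symbols * orig_bits = 9573 * 16 = 153168 bits
compressed_size = n_symbols * avg_code_len = 9573 * 7.06 = 67585.38 bits
ratio = original_size / compressed_size = 153168 / 67585.38 = 2.2663

Compression ratio = 2.2663


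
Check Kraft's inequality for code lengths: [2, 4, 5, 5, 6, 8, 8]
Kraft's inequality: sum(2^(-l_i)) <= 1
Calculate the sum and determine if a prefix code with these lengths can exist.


Sum = 2^(-2) + 2^(-4) + 2^(-5) + 2^(-5) + 2^(-6) + 2^(-8) + 2^(-8)
    = 0.25 + 0.0625 + 0.03125 + 0.03125 + 0.015625 + 0.00390625 + 0.00390625
    = 102/256 = 0.3984375
Since 0.3984375 <= 1, Kraft's inequality IS satisfied.
A prefix code with these lengths CAN exist.

Kraft sum = 0.3984375. Satisfied.


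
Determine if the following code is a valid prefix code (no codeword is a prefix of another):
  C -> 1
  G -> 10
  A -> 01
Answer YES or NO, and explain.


Checking each pair (does one codeword prefix another?):
  C='1' vs G='10': prefix -- VIOLATION

NO -- this is NOT a valid prefix code. C (1) is a prefix of G (10).


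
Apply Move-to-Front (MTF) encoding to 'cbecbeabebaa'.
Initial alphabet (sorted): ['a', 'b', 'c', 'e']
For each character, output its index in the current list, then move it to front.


MTF encoding:
'c': index 2 in ['a', 'b', 'c', 'e'] -> ['c', 'a', 'b', 'e']
'b': index 2 in ['c', 'a', 'b', 'e'] -> ['b', 'c', 'a', 'e']
'e': index 3 in ['b', 'c', 'a', 'e'] -> ['e', 'b', 'c', 'a']
'c': index 2 in ['e', 'b', 'c', 'a'] -> ['c', 'e', 'b', 'a']
'b': index 2 in ['c', 'e', 'b', 'a'] -> ['b', 'c', 'e', 'a']
'e': index 2 in ['b', 'c', 'e', 'a'] -> ['e', 'b', 'c', 'a']
'a': index 3 in ['e', 'b', 'c', 'a'] -> ['a', 'e', 'b', 'c']
'b': index 2 in ['a', 'e', 'b', 'c'] -> ['b', 'a', 'e', 'c']
'e': index 2 in ['b', 'a', 'e', 'c'] -> ['e', 'b', 'a', 'c']
'b': index 1 in ['e', 'b', 'a', 'c'] -> ['b', 'e', 'a', 'c']
'a': index 2 in ['b', 'e', 'a', 'c'] -> ['a', 'b', 'e', 'c']
'a': index 0 in ['a', 'b', 'e', 'c'] -> ['a', 'b', 'e', 'c']


Output: [2, 2, 3, 2, 2, 2, 3, 2, 2, 1, 2, 0]


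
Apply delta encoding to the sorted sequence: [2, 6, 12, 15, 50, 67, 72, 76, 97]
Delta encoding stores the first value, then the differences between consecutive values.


First value: 2
Deltas:
  6 - 2 = 4
  12 - 6 = 6
  15 - 12 = 3
  50 - 15 = 35
  67 - 50 = 17
  72 - 67 = 5
  76 - 72 = 4
  97 - 76 = 21


Delta encoded: [2, 4, 6, 3, 35, 17, 5, 4, 21]


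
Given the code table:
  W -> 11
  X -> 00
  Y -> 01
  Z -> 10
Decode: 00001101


Decoding:
00 -> X
00 -> X
11 -> W
01 -> Y


Result: XXWY


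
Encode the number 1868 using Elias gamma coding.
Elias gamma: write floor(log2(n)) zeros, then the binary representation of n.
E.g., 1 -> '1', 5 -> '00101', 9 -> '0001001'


num_bits = floor(log2(1868)) + 1 = 11
leading_zeros = num_bits - 1 = 10
binary(1868) = 11101001100

Elias gamma(1868) = '0000000000' + '11101001100' = 000000000011101001100 (21 bits)


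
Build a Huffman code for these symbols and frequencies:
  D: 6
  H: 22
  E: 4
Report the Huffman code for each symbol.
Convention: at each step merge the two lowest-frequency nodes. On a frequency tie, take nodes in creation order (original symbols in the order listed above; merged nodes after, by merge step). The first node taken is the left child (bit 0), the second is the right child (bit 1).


Huffman tree construction:
Step 1: Merge E(4) + D(6) = 10
Step 2: Merge (E+D)(10) + H(22) = 32
Read each symbol's code off the tree from the root (left child = 0, right child = 1).

Codes:
  D: 01 (length 2)
  H: 1 (length 1)
  E: 00 (length 2)
Average code length: 42/32 = 1.3125 bits/symbol


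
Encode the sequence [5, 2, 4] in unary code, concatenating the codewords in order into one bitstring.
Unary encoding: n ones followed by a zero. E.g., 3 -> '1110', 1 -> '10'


Encode each number as n ones followed by a terminating 0:
  5 -> 111110 (6 bits)
  2 -> 110 (3 bits)
  4 -> 11110 (5 bits)
Total length = 6 + 3 + 5 = 14 bits.

Unary([5, 2, 4]) = 11111011011110 (14 bits)


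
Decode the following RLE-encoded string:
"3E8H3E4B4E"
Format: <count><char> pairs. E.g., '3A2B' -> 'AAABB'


Expanding each <count><char> pair:
  3E -> 'EEE'
  8H -> 'HHHHHHHH'
  3E -> 'EEE'
  4B -> 'BBBB'
  4E -> 'EEEE'

Decoded = EEEHHHHHHHHEEEBBBBEEEE


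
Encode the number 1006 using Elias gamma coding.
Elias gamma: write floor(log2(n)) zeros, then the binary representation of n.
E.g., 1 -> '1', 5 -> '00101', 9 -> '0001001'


num_bits = floor(log2(1006)) + 1 = 10
leading_zeros = num_bits - 1 = 9
binary(1006) = 1111101110

Elias gamma(1006) = '000000000' + '1111101110' = 0000000001111101110 (19 bits)


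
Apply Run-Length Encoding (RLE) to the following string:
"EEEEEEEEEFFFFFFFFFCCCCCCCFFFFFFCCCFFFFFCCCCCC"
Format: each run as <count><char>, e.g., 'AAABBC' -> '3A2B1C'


Scanning runs left to right:
  i=0: run of 'E' x 9 -> '9E'
  i=9: run of 'F' x 9 -> '9F'
  i=18: run of 'C' x 7 -> '7C'
  i=25: run of 'F' x 6 -> '6F'
  i=31: run of 'C' x 3 -> '3C'
  i=34: run of 'F' x 5 -> '5F'
  i=39: run of 'C' x 6 -> '6C'

RLE = 9E9F7C6F3C5F6C


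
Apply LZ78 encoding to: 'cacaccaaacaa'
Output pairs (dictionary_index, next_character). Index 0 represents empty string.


LZ78 encoding steps:
Dictionary: {0: ''}
Step 1: w='' (idx 0), next='c' -> output (0, 'c'), add 'c' as idx 1
Step 2: w='' (idx 0), next='a' -> output (0, 'a'), add 'a' as idx 2
Step 3: w='c' (idx 1), next='a' -> output (1, 'a'), add 'ca' as idx 3
Step 4: w='c' (idx 1), next='c' -> output (1, 'c'), add 'cc' as idx 4
Step 5: w='a' (idx 2), next='a' -> output (2, 'a'), add 'aa' as idx 5
Step 6: w='a' (idx 2), next='c' -> output (2, 'c'), add 'ac' as idx 6
Step 7: w='aa' (idx 5), end of input -> output (5, '')


Encoded: [(0, 'c'), (0, 'a'), (1, 'a'), (1, 'c'), (2, 'a'), (2, 'c'), (5, '')]


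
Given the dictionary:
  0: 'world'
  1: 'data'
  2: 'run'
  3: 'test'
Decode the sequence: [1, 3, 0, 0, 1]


Look up each index in the dictionary:
  1 -> 'data'
  3 -> 'test'
  0 -> 'world'
  0 -> 'world'
  1 -> 'data'

Decoded: "data test world world data"


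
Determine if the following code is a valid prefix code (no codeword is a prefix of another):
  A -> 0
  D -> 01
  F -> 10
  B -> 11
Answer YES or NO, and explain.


Checking each pair (does one codeword prefix another?):
  A='0' vs D='01': prefix -- VIOLATION

NO -- this is NOT a valid prefix code. A (0) is a prefix of D (01).


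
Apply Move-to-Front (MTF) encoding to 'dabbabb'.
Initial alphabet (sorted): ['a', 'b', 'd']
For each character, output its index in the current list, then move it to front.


MTF encoding:
'd': index 2 in ['a', 'b', 'd'] -> ['d', 'a', 'b']
'a': index 1 in ['d', 'a', 'b'] -> ['a', 'd', 'b']
'b': index 2 in ['a', 'd', 'b'] -> ['b', 'a', 'd']
'b': index 0 in ['b', 'a', 'd'] -> ['b', 'a', 'd']
'a': index 1 in ['b', 'a', 'd'] -> ['a', 'b', 'd']
'b': index 1 in ['a', 'b', 'd'] -> ['b', 'a', 'd']
'b': index 0 in ['b', 'a', 'd'] -> ['b', 'a', 'd']


Output: [2, 1, 2, 0, 1, 1, 0]


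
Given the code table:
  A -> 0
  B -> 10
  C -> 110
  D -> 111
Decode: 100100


Decoding:
10 -> B
0 -> A
10 -> B
0 -> A


Result: BABA


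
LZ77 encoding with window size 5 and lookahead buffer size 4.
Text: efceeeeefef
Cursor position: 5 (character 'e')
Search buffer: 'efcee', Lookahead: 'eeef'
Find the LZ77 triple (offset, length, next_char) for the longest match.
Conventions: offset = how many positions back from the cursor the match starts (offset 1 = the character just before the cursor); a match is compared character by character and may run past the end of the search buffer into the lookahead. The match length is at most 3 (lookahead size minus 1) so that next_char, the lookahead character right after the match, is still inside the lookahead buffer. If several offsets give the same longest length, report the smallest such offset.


Try each offset into the search buffer:
  offset=1 (pos 4, char 'e'): match length 3
  offset=2 (pos 3, char 'e'): match length 3
  offset=3 (pos 2, char 'c'): match length 0
  offset=4 (pos 1, char 'f'): match length 0
  offset=5 (pos 0, char 'e'): match length 1
Longest match has length 3, found at offsets 1, 2; take the smallest, offset 1.
next_char = character at position 5 + 3 = 8 -> 'f'

Best match: offset=1, length=3 (matching 'eee' starting at position 4)
LZ77 triple: (1, 3, 'f')


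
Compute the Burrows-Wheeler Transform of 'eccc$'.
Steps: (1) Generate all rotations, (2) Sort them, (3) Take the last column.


Rotations (sorted):
  0: $eccc -> last char: c
  1: c$ecc -> last char: c
  2: cc$ec -> last char: c
  3: ccc$e -> last char: e
  4: eccc$ -> last char: $


BWT = ccce$


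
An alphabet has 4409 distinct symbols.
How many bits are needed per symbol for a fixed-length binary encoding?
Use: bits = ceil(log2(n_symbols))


log2(4409) = 12.1062
Bracket: 2^12 = 4096 < 4409 <= 2^13 = 8192
So ceil(log2(4409)) = 13

bits = ceil(log2(4409)) = ceil(12.1062) = 13 bits


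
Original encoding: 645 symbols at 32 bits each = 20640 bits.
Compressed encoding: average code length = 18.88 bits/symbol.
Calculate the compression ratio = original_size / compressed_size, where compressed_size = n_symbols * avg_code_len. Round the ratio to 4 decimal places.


original_size = n_symbols * orig_bits = 645 * 32 = 20640 bits
compressed_size = n_symbols * avg_code_len = 645 * 18.88 = 12177.6 bits
ratio = original_size / compressed_size = 20640 / 12177.6 = 1.6949

Compression ratio = 1.6949


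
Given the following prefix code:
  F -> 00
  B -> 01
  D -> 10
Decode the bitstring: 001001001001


Decoding step by step:
Bits 00 -> F
Bits 10 -> D
Bits 01 -> B
Bits 00 -> F
Bits 10 -> D
Bits 01 -> B


Decoded message: FDBFDB


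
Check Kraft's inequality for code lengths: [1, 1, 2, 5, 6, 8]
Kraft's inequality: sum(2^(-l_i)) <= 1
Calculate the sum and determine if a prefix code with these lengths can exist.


Sum = 2^(-1) + 2^(-1) + 2^(-2) + 2^(-5) + 2^(-6) + 2^(-8)
    = 0.5 + 0.5 + 0.25 + 0.03125 + 0.015625 + 0.00390625
    = 333/256 = 1.30078125
Since 1.30078125 > 1, Kraft's inequality is NOT satisfied.
A prefix code with these lengths CANNOT exist.

Kraft sum = 1.30078125. Not satisfied.


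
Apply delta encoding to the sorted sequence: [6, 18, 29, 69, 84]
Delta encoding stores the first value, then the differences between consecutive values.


First value: 6
Deltas:
  18 - 6 = 12
  29 - 18 = 11
  69 - 29 = 40
  84 - 69 = 15


Delta encoded: [6, 12, 11, 40, 15]


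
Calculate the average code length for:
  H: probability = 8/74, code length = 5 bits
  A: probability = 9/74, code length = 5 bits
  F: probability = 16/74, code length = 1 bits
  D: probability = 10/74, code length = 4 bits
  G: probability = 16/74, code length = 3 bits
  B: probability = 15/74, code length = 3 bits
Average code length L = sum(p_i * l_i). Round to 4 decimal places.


Weighted contributions p_i * l_i:
  H: (8/74) * 5 = 40/74
  A: (9/74) * 5 = 45/74
  F: (16/74) * 1 = 16/74
  D: (10/74) * 4 = 40/74
  G: (16/74) * 3 = 48/74
  B: (15/74) * 3 = 45/74
Sum = (40 + 45 + 16 + 40 + 48 + 45)/74 = 234/74

L = 234/74 = 3.1622 bits/symbol


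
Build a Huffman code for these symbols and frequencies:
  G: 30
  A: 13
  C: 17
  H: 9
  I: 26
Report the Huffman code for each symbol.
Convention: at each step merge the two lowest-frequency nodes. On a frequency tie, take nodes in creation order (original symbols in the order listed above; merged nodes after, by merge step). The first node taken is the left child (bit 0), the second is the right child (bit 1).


Huffman tree construction:
Step 1: Merge H(9) + A(13) = 22
Step 2: Merge C(17) + (H+A)(22) = 39
Step 3: Merge I(26) + G(30) = 56
Step 4: Merge (C+(H+A))(39) + (I+G)(56) = 95
Read each symbol's code off the tree from the root (left child = 0, right child = 1).

Codes:
  G: 11 (length 2)
  A: 011 (length 3)
  C: 00 (length 2)
  H: 010 (length 3)
  I: 10 (length 2)
Average code length: 212/95 = 2.2316 bits/symbol


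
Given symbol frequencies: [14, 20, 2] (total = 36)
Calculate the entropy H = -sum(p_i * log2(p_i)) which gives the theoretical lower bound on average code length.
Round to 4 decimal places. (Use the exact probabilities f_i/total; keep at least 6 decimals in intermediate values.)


Per-symbol terms -p_i * log2(p_i) with p_i = f_i/36:
  p = 14/36 = 0.388889: log2(p) = -1.362570, -p*log2(p) = 0.529888
  p = 20/36 = 0.555556: log2(p) = -0.847997, -p*log2(p) = 0.471109
  p = 2/36 = 0.055556: log2(p) = -4.169925, -p*log2(p) = 0.231663
H = 0.529888 + 0.471109 + 0.231663 = 1.232660

H = 1.2327 bits/symbol


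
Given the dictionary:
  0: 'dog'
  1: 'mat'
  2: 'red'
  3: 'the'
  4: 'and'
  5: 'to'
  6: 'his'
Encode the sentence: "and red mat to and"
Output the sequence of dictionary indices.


Look up each word in the dictionary:
  'and' -> 4
  'red' -> 2
  'mat' -> 1
  'to' -> 5
  'and' -> 4

Encoded: [4, 2, 1, 5, 4]


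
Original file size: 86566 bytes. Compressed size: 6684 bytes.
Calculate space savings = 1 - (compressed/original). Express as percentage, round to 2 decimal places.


ratio = compressed/original = 6684/86566 = 0.077213
savings = 1 - ratio = 1 - 0.077213 = 0.922787
as a percentage: 0.922787 * 100 = 92.28%

Space savings = 1 - 6684/86566 = 92.28%


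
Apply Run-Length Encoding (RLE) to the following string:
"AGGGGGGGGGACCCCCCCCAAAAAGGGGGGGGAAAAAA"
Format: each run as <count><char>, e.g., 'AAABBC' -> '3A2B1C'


Scanning runs left to right:
  i=0: run of 'A' x 1 -> '1A'
  i=1: run of 'G' x 9 -> '9G'
  i=10: run of 'A' x 1 -> '1A'
  i=11: run of 'C' x 8 -> '8C'
  i=19: run of 'A' x 5 -> '5A'
  i=24: run of 'G' x 8 -> '8G'
  i=32: run of 'A' x 6 -> '6A'

RLE = 1A9G1A8C5A8G6A
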